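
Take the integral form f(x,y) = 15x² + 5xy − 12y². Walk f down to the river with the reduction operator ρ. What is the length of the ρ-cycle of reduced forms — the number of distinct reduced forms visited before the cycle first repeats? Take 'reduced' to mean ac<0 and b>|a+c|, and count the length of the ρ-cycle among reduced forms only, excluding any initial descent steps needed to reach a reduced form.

D = 745, ⌊√D⌋ = 27
river: ρ → (-12,19,8)
river: ρ → (8,13,-18)
river: ρ → (-18,23,3)
river: ρ → (3,25,-10)
river: ρ → (-10,15,13)
river: ρ → (13,11,-12)
river: ρ → (-12,13,12)
river: ρ → (12,11,-13)
river: ρ → (-13,15,10)
river: ρ → (10,25,-3)
river: ρ → (-3,23,18)
river: ρ → (18,13,-8)
river: ρ → (-8,19,12)
river: ρ → (12,5,-15)
river: ρ → (-15,25,2)
river: ρ → (2,27,-2)
river: ρ → (-2,25,15)
river: ρ → (15,5,-12)
ρ-cycle length = 18 (tail of 0 descent steps not counted)

18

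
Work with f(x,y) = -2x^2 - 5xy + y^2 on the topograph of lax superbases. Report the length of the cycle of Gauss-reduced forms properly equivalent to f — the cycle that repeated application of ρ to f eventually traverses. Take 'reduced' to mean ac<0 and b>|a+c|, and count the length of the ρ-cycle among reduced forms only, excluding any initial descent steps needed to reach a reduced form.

D = 33, ⌊√D⌋ = 5
descent: ρ → (1,5,-2)  [lands on river]
river: ρ → (-2,3,3)
river: ρ → (3,3,-2)
river: ρ → (-2,5,1)
ρ-cycle length = 4 (tail of 1 descent step not counted)

4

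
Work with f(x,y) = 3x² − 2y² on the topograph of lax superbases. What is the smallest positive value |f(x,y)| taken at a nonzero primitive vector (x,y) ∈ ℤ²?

descent: ρ → (-2,4,1)  [lands on river]
river: ρ → (1,4,-2)
closes: descent 1, river 2
min |a| on river = 1

1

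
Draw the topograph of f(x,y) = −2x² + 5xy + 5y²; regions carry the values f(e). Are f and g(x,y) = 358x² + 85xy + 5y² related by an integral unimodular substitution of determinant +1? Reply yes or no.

D₁ = 65, D₂ = 65
river cycle of f (length 6): (5, 5, -2), (-2, 7, 2), (2, 5, -5), (-5, 5, 2), (2, 7, -2), (-2, 5, 5)
river cycle of g (length 6): (5, 5, -2), (-2, 7, 2), (2, 5, -5), (-5, 5, 2), (2, 7, -2), (-2, 5, 5)
cycles coincide ⇒ equivalent

yes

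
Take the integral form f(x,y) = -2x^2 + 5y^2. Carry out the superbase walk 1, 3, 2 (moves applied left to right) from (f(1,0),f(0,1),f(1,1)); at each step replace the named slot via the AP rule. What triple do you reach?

start (-2,5,3) = (f(1,0),f(0,1),f(1,1))
replace slot 1: 2·(5+3) − (-2) = 18 → (18,5,3)
replace slot 3: 2·(18+5) − 3 = 43 → (18,5,43)
replace slot 2: 2·(18+43) − 5 = 117 → (18,117,43)

18,117,43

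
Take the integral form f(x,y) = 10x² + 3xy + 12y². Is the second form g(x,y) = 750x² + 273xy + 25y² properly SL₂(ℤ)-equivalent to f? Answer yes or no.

D₁ = -471, D₂ = -471
f: reduced (well bottom): (10,3,12) with a≤c, −a<b≤a
g: flip: (750,273,25)→(25,-273,750)
g: translate: b→-23 (≡-273 mod 50), so (25,-273,750)→(25,-23,10)
g: flip: (25,-23,10)→(10,23,25)
g: translate: b→3 (≡23 mod 20), so (10,23,25)→(10,3,12)
g: reduced (well bottom): (10,3,12) with a≤c, −a<b≤a
reduced forms (10, 3, 12) vs (10, 3, 12) ⇒ equivalent

yes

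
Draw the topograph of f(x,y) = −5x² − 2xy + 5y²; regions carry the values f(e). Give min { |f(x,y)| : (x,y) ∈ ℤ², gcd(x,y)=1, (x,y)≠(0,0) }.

descent: ρ → (5,2,-5)  [lands on river]
river: ρ → (-5,8,2)
river: ρ → (2,8,-5)
river: ρ → (-5,2,5)
river: ρ → (5,8,-2)
river: ρ → (-2,8,5)
closes: descent 1, river 6
min |a| on river = 2

2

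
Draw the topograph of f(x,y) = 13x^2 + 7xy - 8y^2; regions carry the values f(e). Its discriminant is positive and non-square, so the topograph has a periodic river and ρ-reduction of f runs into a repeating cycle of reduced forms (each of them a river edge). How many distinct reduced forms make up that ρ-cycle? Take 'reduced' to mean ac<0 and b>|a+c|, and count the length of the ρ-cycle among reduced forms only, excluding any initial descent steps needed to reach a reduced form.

D = 465, ⌊√D⌋ = 21
river: ρ → (-8,9,12)
river: ρ → (12,15,-5)
river: ρ → (-5,15,12)
river: ρ → (12,9,-8)
river: ρ → (-8,7,13)
river: ρ → (13,19,-2)
river: ρ → (-2,21,3)
river: ρ → (3,21,-2)
river: ρ → (-2,19,13)
river: ρ → (13,7,-8)
ρ-cycle length = 10 (tail of 0 descent steps not counted)

10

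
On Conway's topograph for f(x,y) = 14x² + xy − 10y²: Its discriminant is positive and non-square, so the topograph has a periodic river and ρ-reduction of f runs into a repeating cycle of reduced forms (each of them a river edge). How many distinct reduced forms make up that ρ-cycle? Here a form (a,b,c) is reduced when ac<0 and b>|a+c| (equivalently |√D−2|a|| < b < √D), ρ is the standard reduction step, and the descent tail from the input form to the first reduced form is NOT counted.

D = 561, ⌊√D⌋ = 23
descent: ρ → (-10,19,5)  [lands on river]
river: ρ → (5,21,-6)
river: ρ → (-6,15,14)
river: ρ → (14,13,-7)
river: ρ → (-7,15,12)
river: ρ → (12,9,-10)
river: ρ → (-10,11,11)
river: ρ → (11,11,-10)
river: ρ → (-10,9,12)
river: ρ → (12,15,-7)
river: ρ → (-7,13,14)
river: ρ → (14,15,-6)
river: ρ → (-6,21,5)
river: ρ → (5,19,-10)
river: ρ → (-10,21,3)
river: ρ → (3,21,-10)
ρ-cycle length = 16 (tail of 1 descent step not counted)

16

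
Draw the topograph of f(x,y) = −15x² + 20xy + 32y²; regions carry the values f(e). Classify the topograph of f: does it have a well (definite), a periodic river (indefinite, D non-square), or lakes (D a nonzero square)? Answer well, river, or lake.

D = b²−4ac = 20² − 4·(-15)·32 = 2320
D > 0 non-square ⇒ indefinite ⇒ periodic river

river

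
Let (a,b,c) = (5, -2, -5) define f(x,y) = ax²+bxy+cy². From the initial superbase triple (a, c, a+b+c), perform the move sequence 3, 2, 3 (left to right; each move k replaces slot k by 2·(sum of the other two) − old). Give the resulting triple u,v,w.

start (5,-5,-2) = (f(1,0),f(0,1),f(1,1))
replace slot 3: 2·(5+(-5)) − (-2) = 2 → (5,-5,2)
replace slot 2: 2·(5+2) − (-5) = 19 → (5,19,2)
replace slot 3: 2·(5+19) − 2 = 46 → (5,19,46)

5,19,46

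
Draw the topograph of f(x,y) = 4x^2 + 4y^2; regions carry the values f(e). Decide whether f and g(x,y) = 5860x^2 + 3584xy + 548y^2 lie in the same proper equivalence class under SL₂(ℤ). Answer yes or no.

D₁ = -64, D₂ = -64
f: reduced (well bottom): (4,0,4) with a≤c, −a<b≤a
g: flip: (5860,3584,548)→(548,-3584,5860)
g: translate: b→-296 (≡-3584 mod 1096), so (548,-3584,5860)→(548,-296,40)
g: flip: (548,-296,40)→(40,296,548)
g: translate: b→-24 (≡296 mod 80), so (40,296,548)→(40,-24,4)
g: flip: (40,-24,4)→(4,24,40)
g: translate: b→0 (≡24 mod 8), so (4,24,40)→(4,0,4)
g: reduced (well bottom): (4,0,4) with a≤c, −a<b≤a
reduced forms (4, 0, 4) vs (4, 0, 4) ⇒ equivalent

yes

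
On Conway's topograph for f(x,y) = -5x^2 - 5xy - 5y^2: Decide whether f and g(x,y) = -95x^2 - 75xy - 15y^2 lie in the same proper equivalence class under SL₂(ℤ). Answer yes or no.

D₁ = -75, D₂ = -75
f is negative-definite; reduce −f:
−f: reduced (well bottom): (5,5,5) with a≤c, −a<b≤a
flip sign back: reduced form of f is (-5,-5,-5)
g is negative-definite; reduce −g:
−g: flip: (95,75,15)→(15,-75,95)
−g: translate: b→15 (≡-75 mod 30), so (15,-75,95)→(15,15,5)
−g: flip: (15,15,5)→(5,-15,15)
−g: translate: b→5 (≡-15 mod 10), so (5,-15,15)→(5,5,5)
−g: reduced (well bottom): (5,5,5) with a≤c, −a<b≤a
flip sign back: reduced form of g is (-5,-5,-5)
reduced forms (-5, -5, -5) vs (-5, -5, -5) ⇒ equivalent

yes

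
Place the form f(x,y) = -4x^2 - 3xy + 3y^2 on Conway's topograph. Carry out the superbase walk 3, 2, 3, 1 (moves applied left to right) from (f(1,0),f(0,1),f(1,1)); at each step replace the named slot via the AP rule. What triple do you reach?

start (-4,3,-4) = (f(1,0),f(0,1),f(1,1))
replace slot 3: 2·((-4)+3) − (-4) = 2 → (-4,3,2)
replace slot 2: 2·((-4)+2) − 3 = -7 → (-4,-7,2)
replace slot 3: 2·((-4)+(-7)) − 2 = -24 → (-4,-7,-24)
replace slot 1: 2·((-7)+(-24)) − (-4) = -58 → (-58,-7,-24)

-58,-7,-24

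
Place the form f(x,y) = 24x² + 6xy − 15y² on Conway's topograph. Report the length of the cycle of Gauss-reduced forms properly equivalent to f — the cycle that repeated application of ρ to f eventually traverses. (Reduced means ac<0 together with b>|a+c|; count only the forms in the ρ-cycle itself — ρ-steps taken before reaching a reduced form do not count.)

D = 1476, ⌊√D⌋ = 38
descent: ρ → (-15,24,15)  [lands on river]
river: ρ → (15,36,-3)
river: ρ → (-3,36,15)
river: ρ → (15,24,-15)
river: ρ → (-15,36,3)
river: ρ → (3,36,-15)
ρ-cycle length = 6 (tail of 1 descent step not counted)

6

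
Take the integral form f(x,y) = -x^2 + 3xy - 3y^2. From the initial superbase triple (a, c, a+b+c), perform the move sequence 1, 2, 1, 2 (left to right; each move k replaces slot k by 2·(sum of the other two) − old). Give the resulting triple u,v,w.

start (-1,-3,-1) = (f(1,0),f(0,1),f(1,1))
replace slot 1: 2·((-3)+(-1)) − (-1) = -7 → (-7,-3,-1)
replace slot 2: 2·((-7)+(-1)) − (-3) = -13 → (-7,-13,-1)
replace slot 1: 2·((-13)+(-1)) − (-7) = -21 → (-21,-13,-1)
replace slot 2: 2·((-21)+(-1)) − (-13) = -31 → (-21,-31,-1)

-21,-31,-1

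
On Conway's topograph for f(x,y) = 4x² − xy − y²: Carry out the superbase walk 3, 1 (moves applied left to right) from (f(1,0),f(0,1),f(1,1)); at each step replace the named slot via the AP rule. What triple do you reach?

start (4,-1,2) = (f(1,0),f(0,1),f(1,1))
replace slot 3: 2·(4+(-1)) − 2 = 4 → (4,-1,4)
replace slot 1: 2·((-1)+4) − 4 = 2 → (2,-1,4)

2,-1,4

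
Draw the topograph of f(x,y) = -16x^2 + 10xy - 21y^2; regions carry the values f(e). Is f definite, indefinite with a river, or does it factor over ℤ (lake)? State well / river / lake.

D = b²−4ac = 10² − 4·(-16)·(-21) = -1244
D < 0 ⇒ definite ⇒ every region one sign ⇒ single well

well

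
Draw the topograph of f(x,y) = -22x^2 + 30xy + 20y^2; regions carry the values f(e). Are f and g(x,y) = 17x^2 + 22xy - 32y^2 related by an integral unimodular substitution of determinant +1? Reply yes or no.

D₁ = 2660, D₂ = 2660
river cycle of f (length 10): (20, 50, -2), (-2, 50, 20), (20, 30, -22), (-22, 14, 28), (28, 42, -8), (-8, 38, 38), (38, 38, -8), (-8, 42, 28), (28, 14, -22), (-22, 30, 20)
river cycle of g (length 8): (-32, 42, 7), (7, 42, -32), (-32, 22, 17), (17, 46, -8), (-8, 50, 5), (5, 50, -8), (-8, 46, 17), (17, 22, -32)
cycles differ ⇒ inequivalent

no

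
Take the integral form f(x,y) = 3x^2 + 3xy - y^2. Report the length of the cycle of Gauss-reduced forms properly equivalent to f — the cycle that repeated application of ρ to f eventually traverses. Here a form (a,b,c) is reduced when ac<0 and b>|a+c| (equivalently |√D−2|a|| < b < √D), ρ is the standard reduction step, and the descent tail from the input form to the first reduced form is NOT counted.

D = 21, ⌊√D⌋ = 4
river: ρ → (-1,3,3)
river: ρ → (3,3,-1)
ρ-cycle length = 2 (tail of 0 descent steps not counted)

2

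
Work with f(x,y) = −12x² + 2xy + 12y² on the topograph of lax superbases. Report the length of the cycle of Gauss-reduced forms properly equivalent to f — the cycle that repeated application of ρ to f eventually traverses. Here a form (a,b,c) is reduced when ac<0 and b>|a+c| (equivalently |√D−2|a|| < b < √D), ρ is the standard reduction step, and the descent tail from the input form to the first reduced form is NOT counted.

D = 580, ⌊√D⌋ = 24
river: ρ → (12,22,-2)
river: ρ → (-2,22,12)
river: ρ → (12,2,-12)
river: ρ → (-12,22,2)
river: ρ → (2,22,-12)
river: ρ → (-12,2,12)
ρ-cycle length = 6 (tail of 0 descent steps not counted)

6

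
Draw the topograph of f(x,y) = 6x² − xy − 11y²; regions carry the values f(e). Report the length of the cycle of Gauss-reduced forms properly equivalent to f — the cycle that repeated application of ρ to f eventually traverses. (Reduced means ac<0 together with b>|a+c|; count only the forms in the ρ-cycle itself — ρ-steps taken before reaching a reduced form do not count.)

D = 265, ⌊√D⌋ = 16
descent: ρ → (-11,1,6)
descent: ρ → (6,11,-6)  [lands on river]
river: ρ → (-6,13,4)
river: ρ → (4,11,-9)
river: ρ → (-9,7,6)
river: ρ → (6,5,-10)
river: ρ → (-10,15,1)
river: ρ → (1,15,-10)
river: ρ → (-10,5,6)
river: ρ → (6,7,-9)
river: ρ → (-9,11,4)
river: ρ → (4,13,-6)
river: ρ → (-6,11,6)
river: ρ → (6,13,-4)
river: ρ → (-4,11,9)
river: ρ → (9,7,-6)
river: ρ → (-6,5,10)
river: ρ → (10,15,-1)
river: ρ → (-1,15,10)
river: ρ → (10,5,-6)
river: ρ → (-6,7,9)
river: ρ → (9,11,-4)
river: ρ → (-4,13,6)
ρ-cycle length = 22 (tail of 2 descent steps not counted)

22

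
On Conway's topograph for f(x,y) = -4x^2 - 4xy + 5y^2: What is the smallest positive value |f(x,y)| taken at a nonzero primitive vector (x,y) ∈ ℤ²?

descent: ρ → (5,4,-4)  [lands on river]
river: ρ → (-4,4,5)
river: ρ → (5,6,-3)
river: ρ → (-3,6,5)
closes: descent 1, river 4
min |a| on river = 3

3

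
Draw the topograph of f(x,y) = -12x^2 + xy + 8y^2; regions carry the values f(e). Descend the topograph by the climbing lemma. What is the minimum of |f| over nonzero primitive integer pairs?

descent: ρ → (8,15,-5)  [lands on river]
river: ρ → (-5,15,8)
river: ρ → (8,17,-3)
river: ρ → (-3,19,2)
river: ρ → (2,17,-12)
river: ρ → (-12,7,7)
river: ρ → (7,7,-12)
river: ρ → (-12,17,2)
river: ρ → (2,19,-3)
river: ρ → (-3,17,8)
closes: descent 1, river 10
min |a| on river = 2

2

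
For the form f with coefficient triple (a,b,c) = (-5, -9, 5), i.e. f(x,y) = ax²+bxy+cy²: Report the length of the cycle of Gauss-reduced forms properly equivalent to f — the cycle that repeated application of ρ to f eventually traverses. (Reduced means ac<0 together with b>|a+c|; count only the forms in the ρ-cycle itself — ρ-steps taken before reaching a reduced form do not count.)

D = 181, ⌊√D⌋ = 13
descent: ρ → (5,9,-5)  [lands on river]
river: ρ → (-5,11,3)
river: ρ → (3,13,-1)
river: ρ → (-1,13,3)
river: ρ → (3,11,-5)
river: ρ → (-5,9,5)
river: ρ → (5,11,-3)
river: ρ → (-3,13,1)
river: ρ → (1,13,-3)
river: ρ → (-3,11,5)
ρ-cycle length = 10 (tail of 1 descent step not counted)

10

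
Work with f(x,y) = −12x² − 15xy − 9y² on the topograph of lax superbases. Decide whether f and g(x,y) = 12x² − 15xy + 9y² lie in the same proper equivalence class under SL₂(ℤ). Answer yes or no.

D₁ = -207, D₂ = -207
f is negative-definite; reduce −f:
−f: translate: b→-9 (≡15 mod 24), so (12,15,9)→(12,-9,6)
−f: flip: (12,-9,6)→(6,9,12)
−f: translate: b→-3 (≡9 mod 12), so (6,9,12)→(6,-3,9)
−f: reduced (well bottom): (6,-3,9) with a≤c, −a<b≤a
flip sign back: reduced form of f is (-6,3,-9)
g: translate: b→9 (≡-15 mod 24), so (12,-15,9)→(12,9,6)
g: flip: (12,9,6)→(6,-9,12)
g: translate: b→3 (≡-9 mod 12), so (6,-9,12)→(6,3,9)
g: reduced (well bottom): (6,3,9) with a≤c, −a<b≤a
reduced forms (-6, 3, -9) vs (6, 3, 9) ⇒ inequivalent

no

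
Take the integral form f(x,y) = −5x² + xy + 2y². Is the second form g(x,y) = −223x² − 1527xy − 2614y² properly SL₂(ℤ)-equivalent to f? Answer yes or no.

D₁ = 41, D₂ = 41
river cycle of f (length 10): (2, 3, -4), (-4, 5, 1), (1, 5, -4), (-4, 3, 2), (2, 5, -2), (-2, 3, 4), (4, 5, -1), (-1, 5, 4), (4, 3, -2), (-2, 5, 2)
river cycle of g (length 10): (2, 3, -4), (-4, 5, 1), (1, 5, -4), (-4, 3, 2), (2, 5, -2), (-2, 3, 4), (4, 5, -1), (-1, 5, 4), (4, 3, -2), (-2, 5, 2)
cycles coincide ⇒ equivalent

yes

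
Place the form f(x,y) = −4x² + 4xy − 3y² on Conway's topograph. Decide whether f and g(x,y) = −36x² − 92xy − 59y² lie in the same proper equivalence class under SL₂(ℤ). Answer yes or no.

D₁ = -32, D₂ = -32
f is negative-definite; reduce −f:
−f: translate: b→4 (≡-4 mod 8), so (4,-4,3)→(4,4,3)
−f: flip: (4,4,3)→(3,-4,4)
−f: translate: b→2 (≡-4 mod 6), so (3,-4,4)→(3,2,3)
−f: reduced (well bottom): (3,2,3) with a≤c, −a<b≤a
flip sign back: reduced form of f is (-3,-2,-3)
g is negative-definite; reduce −g:
−g: translate: b→20 (≡92 mod 72), so (36,92,59)→(36,20,3)
−g: flip: (36,20,3)→(3,-20,36)
−g: translate: b→-2 (≡-20 mod 6), so (3,-20,36)→(3,-2,3)
−g: flip: (3,-2,3)→(3,2,3)
−g: reduced (well bottom): (3,2,3) with a≤c, −a<b≤a
flip sign back: reduced form of g is (-3,-2,-3)
reduced forms (-3, -2, -3) vs (-3, -2, -3) ⇒ equivalent

yes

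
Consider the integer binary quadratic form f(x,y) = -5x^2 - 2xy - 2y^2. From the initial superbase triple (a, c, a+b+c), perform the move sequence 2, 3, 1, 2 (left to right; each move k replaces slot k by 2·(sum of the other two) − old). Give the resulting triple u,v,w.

start (-5,-2,-9) = (f(1,0),f(0,1),f(1,1))
replace slot 2: 2·((-5)+(-9)) − (-2) = -26 → (-5,-26,-9)
replace slot 3: 2·((-5)+(-26)) − (-9) = -53 → (-5,-26,-53)
replace slot 1: 2·((-26)+(-53)) − (-5) = -153 → (-153,-26,-53)
replace slot 2: 2·((-153)+(-53)) − (-26) = -386 → (-153,-386,-53)

-153,-386,-53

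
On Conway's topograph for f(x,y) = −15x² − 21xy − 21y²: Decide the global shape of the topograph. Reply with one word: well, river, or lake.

D = b²−4ac = (-21)² − 4·(-15)·(-21) = -819
D < 0 ⇒ definite ⇒ every region one sign ⇒ single well

well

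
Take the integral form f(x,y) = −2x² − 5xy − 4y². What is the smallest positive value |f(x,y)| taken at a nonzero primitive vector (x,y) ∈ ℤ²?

translate: b→1 (≡5 mod 4), so (2,5,4)→(2,1,1)
flip: (2,1,1)→(1,-1,2)
translate: b→1 (≡-1 mod 2), so (1,-1,2)→(1,1,2)
reduced (well bottom): (1,1,2) with a≤c, −a<b≤a
well minimum |f| = |-1| = 1 (negative-definite)

1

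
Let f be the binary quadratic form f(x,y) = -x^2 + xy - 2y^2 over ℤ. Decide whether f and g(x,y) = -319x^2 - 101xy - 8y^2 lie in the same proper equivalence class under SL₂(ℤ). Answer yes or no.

D₁ = -7, D₂ = -7
f is negative-definite; reduce −f:
−f: translate: b→1 (≡-1 mod 2), so (1,-1,2)→(1,1,2)
−f: reduced (well bottom): (1,1,2) with a≤c, −a<b≤a
flip sign back: reduced form of f is (-1,-1,-2)
g is negative-definite; reduce −g:
−g: flip: (319,101,8)→(8,-101,319)
−g: translate: b→-5 (≡-101 mod 16), so (8,-101,319)→(8,-5,1)
−g: flip: (8,-5,1)→(1,5,8)
−g: translate: b→1 (≡5 mod 2), so (1,5,8)→(1,1,2)
−g: reduced (well bottom): (1,1,2) with a≤c, −a<b≤a
flip sign back: reduced form of g is (-1,-1,-2)
reduced forms (-1, -1, -2) vs (-1, -1, -2) ⇒ equivalent

yes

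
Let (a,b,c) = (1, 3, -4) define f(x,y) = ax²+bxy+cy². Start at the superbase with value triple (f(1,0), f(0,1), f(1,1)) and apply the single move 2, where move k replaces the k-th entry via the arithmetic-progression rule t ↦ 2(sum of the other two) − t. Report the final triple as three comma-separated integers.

start (1,-4,0) = (f(1,0),f(0,1),f(1,1))
replace slot 2: 2·(1+0) − (-4) = 6 → (1,6,0)

1,6,0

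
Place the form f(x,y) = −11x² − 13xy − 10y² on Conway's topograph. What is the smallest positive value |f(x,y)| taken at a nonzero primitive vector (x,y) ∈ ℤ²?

translate: b→-9 (≡13 mod 22), so (11,13,10)→(11,-9,8)
flip: (11,-9,8)→(8,9,11)
translate: b→-7 (≡9 mod 16), so (8,9,11)→(8,-7,10)
reduced (well bottom): (8,-7,10) with a≤c, −a<b≤a
well minimum |f| = |-8| = 8 (negative-definite)

8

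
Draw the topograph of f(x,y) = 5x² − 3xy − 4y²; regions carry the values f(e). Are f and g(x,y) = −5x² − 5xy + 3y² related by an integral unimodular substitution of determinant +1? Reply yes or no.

D₁ = 89, D₂ = 85
discriminants differ ⇒ not SL₂(ℤ)-equivalent

no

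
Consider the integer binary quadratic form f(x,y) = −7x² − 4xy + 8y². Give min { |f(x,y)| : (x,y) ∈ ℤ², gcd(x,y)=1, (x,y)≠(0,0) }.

descent: ρ → (8,4,-7)  [lands on river]
river: ρ → (-7,10,5)
river: ρ → (5,10,-7)
river: ρ → (-7,4,8)
river: ρ → (8,12,-3)
river: ρ → (-3,12,8)
closes: descent 1, river 6
min |a| on river = 3

3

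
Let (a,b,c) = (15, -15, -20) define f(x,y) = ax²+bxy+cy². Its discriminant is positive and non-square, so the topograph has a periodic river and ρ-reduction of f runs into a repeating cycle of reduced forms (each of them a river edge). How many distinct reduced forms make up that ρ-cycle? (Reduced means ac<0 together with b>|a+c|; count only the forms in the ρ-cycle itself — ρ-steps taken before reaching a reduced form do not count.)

D = 1425, ⌊√D⌋ = 37
descent: ρ → (-20,15,15)  [lands on river]
river: ρ → (15,15,-20)
river: ρ → (-20,25,10)
river: ρ → (10,35,-5)
river: ρ → (-5,35,10)
river: ρ → (10,25,-20)
ρ-cycle length = 6 (tail of 1 descent step not counted)

6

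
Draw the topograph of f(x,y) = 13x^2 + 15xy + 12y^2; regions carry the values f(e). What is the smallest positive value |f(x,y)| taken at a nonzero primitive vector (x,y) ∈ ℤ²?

translate: b→-11 (≡15 mod 26), so (13,15,12)→(13,-11,10)
flip: (13,-11,10)→(10,11,13)
translate: b→-9 (≡11 mod 20), so (10,11,13)→(10,-9,12)
reduced (well bottom): (10,-9,12) with a≤c, −a<b≤a
well minimum = a = 10

10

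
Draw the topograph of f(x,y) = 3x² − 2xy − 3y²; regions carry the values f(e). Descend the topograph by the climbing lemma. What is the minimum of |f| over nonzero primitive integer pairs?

descent: ρ → (-3,2,3)  [lands on river]
river: ρ → (3,4,-2)
river: ρ → (-2,4,3)
river: ρ → (3,2,-3)
river: ρ → (-3,4,2)
river: ρ → (2,4,-3)
closes: descent 1, river 6
min |a| on river = 2

2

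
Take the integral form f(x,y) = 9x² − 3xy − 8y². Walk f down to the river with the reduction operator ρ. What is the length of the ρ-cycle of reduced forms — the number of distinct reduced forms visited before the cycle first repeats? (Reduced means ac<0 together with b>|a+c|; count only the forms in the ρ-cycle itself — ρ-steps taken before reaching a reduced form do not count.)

D = 297, ⌊√D⌋ = 17
descent: ρ → (-8,3,9)  [lands on river]
river: ρ → (9,15,-2)
river: ρ → (-2,17,1)
river: ρ → (1,17,-2)
river: ρ → (-2,15,9)
river: ρ → (9,3,-8)
river: ρ → (-8,13,4)
river: ρ → (4,11,-11)
river: ρ → (-11,11,4)
river: ρ → (4,13,-8)
ρ-cycle length = 10 (tail of 1 descent step not counted)

10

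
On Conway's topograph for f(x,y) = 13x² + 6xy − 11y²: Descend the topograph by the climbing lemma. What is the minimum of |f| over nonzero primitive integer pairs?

river: ρ → (-11,16,8)
river: ρ → (8,16,-11)
river: ρ → (-11,6,13)
river: ρ → (13,20,-4)
river: ρ → (-4,20,13)
river: ρ → (13,6,-11)
closes: descent 0, river 6
min |a| on river = 4

4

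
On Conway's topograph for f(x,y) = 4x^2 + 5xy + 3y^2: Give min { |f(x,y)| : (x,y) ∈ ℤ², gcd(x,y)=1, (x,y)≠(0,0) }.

translate: b→-3 (≡5 mod 8), so (4,5,3)→(4,-3,2)
flip: (4,-3,2)→(2,3,4)
translate: b→-1 (≡3 mod 4), so (2,3,4)→(2,-1,3)
reduced (well bottom): (2,-1,3) with a≤c, −a<b≤a
well minimum = a = 2

2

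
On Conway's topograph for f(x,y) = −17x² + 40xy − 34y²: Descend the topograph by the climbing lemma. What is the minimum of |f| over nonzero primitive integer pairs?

translate: b→-6 (≡-40 mod 34), so (17,-40,34)→(17,-6,11)
flip: (17,-6,11)→(11,6,17)
reduced (well bottom): (11,6,17) with a≤c, −a<b≤a
well minimum |f| = |-11| = 11 (negative-definite)

11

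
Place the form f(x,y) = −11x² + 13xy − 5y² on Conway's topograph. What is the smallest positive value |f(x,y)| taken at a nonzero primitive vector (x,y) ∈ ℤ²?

translate: b→9 (≡-13 mod 22), so (11,-13,5)→(11,9,3)
flip: (11,9,3)→(3,-9,11)
translate: b→3 (≡-9 mod 6), so (3,-9,11)→(3,3,5)
reduced (well bottom): (3,3,5) with a≤c, −a<b≤a
well minimum |f| = |-3| = 3 (negative-definite)

3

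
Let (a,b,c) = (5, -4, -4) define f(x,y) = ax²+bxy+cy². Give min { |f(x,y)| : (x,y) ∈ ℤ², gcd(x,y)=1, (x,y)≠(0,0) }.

descent: ρ → (-4,4,5)  [lands on river]
river: ρ → (5,6,-3)
river: ρ → (-3,6,5)
river: ρ → (5,4,-4)
closes: descent 1, river 4
min |a| on river = 3

3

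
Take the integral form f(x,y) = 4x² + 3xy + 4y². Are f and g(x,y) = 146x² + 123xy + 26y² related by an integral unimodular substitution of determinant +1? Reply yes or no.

D₁ = -55, D₂ = -55
f: reduced (well bottom): (4,3,4) with a≤c, −a<b≤a
g: flip: (146,123,26)→(26,-123,146)
g: translate: b→-19 (≡-123 mod 52), so (26,-123,146)→(26,-19,4)
g: flip: (26,-19,4)→(4,19,26)
g: translate: b→3 (≡19 mod 8), so (4,19,26)→(4,3,4)
g: reduced (well bottom): (4,3,4) with a≤c, −a<b≤a
reduced forms (4, 3, 4) vs (4, 3, 4) ⇒ equivalent

yes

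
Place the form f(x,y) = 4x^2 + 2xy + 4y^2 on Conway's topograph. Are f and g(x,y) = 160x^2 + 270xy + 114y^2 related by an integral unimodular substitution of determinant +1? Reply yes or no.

D₁ = -60, D₂ = -60
f: reduced (well bottom): (4,2,4) with a≤c, −a<b≤a
g: translate: b→-50 (≡270 mod 320), so (160,270,114)→(160,-50,4)
g: flip: (160,-50,4)→(4,50,160)
g: translate: b→2 (≡50 mod 8), so (4,50,160)→(4,2,4)
g: reduced (well bottom): (4,2,4) with a≤c, −a<b≤a
reduced forms (4, 2, 4) vs (4, 2, 4) ⇒ equivalent

yes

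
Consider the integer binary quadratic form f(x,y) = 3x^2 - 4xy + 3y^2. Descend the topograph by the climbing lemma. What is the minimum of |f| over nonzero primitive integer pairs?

translate: b→2 (≡-4 mod 6), so (3,-4,3)→(3,2,2)
flip: (3,2,2)→(2,-2,3)
translate: b→2 (≡-2 mod 4), so (2,-2,3)→(2,2,3)
reduced (well bottom): (2,2,3) with a≤c, −a<b≤a
well minimum = a = 2

2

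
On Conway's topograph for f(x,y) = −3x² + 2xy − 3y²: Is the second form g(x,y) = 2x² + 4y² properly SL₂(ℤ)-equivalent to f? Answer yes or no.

D₁ = -32, D₂ = -32
f is negative-definite; reduce −f:
−f: flip: (3,-2,3)→(3,2,3)
−f: reduced (well bottom): (3,2,3) with a≤c, −a<b≤a
flip sign back: reduced form of f is (-3,-2,-3)
g: reduced (well bottom): (2,0,4) with a≤c, −a<b≤a
reduced forms (-3, -2, -3) vs (2, 0, 4) ⇒ inequivalent

no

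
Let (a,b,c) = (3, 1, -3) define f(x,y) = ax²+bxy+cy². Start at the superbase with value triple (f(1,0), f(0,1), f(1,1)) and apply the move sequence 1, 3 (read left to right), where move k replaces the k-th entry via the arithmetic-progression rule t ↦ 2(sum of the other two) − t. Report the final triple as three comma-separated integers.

start (3,-3,1) = (f(1,0),f(0,1),f(1,1))
replace slot 1: 2·((-3)+1) − 3 = -7 → (-7,-3,1)
replace slot 3: 2·((-7)+(-3)) − 1 = -21 → (-7,-3,-21)

-7,-3,-21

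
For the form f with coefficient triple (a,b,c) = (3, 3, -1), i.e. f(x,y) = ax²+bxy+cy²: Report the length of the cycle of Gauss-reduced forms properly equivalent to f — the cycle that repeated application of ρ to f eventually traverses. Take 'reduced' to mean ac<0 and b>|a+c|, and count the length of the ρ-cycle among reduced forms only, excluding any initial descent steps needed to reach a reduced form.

D = 21, ⌊√D⌋ = 4
river: ρ → (-1,3,3)
river: ρ → (3,3,-1)
ρ-cycle length = 2 (tail of 0 descent steps not counted)

2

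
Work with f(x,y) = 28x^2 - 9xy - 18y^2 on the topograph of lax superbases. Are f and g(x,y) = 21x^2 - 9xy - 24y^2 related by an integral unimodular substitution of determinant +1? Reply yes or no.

D₁ = 2097, D₂ = 2097
river cycle of f (length 40): (-18, 45, 1), (1, 45, -18), (-18, 27, 19), (19, 11, -26), (-26, 41, 4), (4, 39, -36), (-36, 33, 7), (7, 37, -26), (-26, 15, 18), (18, 21, -23), … (30 more)
river cycle of g (length 18): (-24, 9, 21), (21, 33, -12), (-12, 39, 12), (12, 33, -21), (-21, 9, 24), (24, 39, -6), (-6, 45, 3), (3, 45, -6), (-6, 39, 24), (24, 9, -21), … (8 more)
cycles differ ⇒ inequivalent

no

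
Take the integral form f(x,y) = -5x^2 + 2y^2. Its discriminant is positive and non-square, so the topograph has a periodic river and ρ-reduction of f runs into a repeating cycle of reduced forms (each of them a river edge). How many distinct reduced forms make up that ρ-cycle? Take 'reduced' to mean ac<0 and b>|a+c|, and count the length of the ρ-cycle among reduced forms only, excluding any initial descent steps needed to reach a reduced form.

D = 40, ⌊√D⌋ = 6
descent: ρ → (2,4,-3)  [lands on river]
river: ρ → (-3,2,3)
river: ρ → (3,4,-2)
river: ρ → (-2,4,3)
river: ρ → (3,2,-3)
river: ρ → (-3,4,2)
ρ-cycle length = 6 (tail of 1 descent step not counted)

6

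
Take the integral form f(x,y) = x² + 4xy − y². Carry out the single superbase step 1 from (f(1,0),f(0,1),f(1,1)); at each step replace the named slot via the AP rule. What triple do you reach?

start (1,-1,4) = (f(1,0),f(0,1),f(1,1))
replace slot 1: 2·((-1)+4) − 1 = 5 → (5,-1,4)

5,-1,4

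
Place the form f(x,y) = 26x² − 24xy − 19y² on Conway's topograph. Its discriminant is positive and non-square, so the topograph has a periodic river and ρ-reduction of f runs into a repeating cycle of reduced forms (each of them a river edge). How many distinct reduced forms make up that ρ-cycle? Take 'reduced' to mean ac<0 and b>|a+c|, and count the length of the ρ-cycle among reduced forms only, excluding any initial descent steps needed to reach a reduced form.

D = 2552, ⌊√D⌋ = 50
descent: ρ → (-19,24,26)  [lands on river]
river: ρ → (26,28,-17)
river: ρ → (-17,40,14)
river: ρ → (14,44,-11)
river: ρ → (-11,44,14)
river: ρ → (14,40,-17)
river: ρ → (-17,28,26)
river: ρ → (26,24,-19)
river: ρ → (-19,14,31)
river: ρ → (31,48,-2)
river: ρ → (-2,48,31)
river: ρ → (31,14,-19)
ρ-cycle length = 12 (tail of 1 descent step not counted)

12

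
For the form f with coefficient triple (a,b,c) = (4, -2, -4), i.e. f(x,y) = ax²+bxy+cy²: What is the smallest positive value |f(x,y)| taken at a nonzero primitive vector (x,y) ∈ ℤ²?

descent: ρ → (-4,2,4)  [lands on river]
river: ρ → (4,6,-2)
river: ρ → (-2,6,4)
river: ρ → (4,2,-4)
river: ρ → (-4,6,2)
river: ρ → (2,6,-4)
closes: descent 1, river 6
min |a| on river = 2

2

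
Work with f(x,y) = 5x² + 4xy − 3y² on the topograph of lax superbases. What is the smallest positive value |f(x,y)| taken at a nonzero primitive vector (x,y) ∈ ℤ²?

river: ρ → (-3,8,1)
river: ρ → (1,8,-3)
river: ρ → (-3,4,5)
river: ρ → (5,6,-2)
river: ρ → (-2,6,5)
river: ρ → (5,4,-3)
closes: descent 0, river 6
min |a| on river = 1

1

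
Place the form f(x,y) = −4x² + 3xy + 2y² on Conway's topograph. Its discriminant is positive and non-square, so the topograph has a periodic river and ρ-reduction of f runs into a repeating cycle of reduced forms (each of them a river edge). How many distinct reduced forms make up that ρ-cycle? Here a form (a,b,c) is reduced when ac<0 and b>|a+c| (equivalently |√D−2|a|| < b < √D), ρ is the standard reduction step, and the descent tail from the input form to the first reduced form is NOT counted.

D = 41, ⌊√D⌋ = 6
river: ρ → (2,5,-2)
river: ρ → (-2,3,4)
river: ρ → (4,5,-1)
river: ρ → (-1,5,4)
river: ρ → (4,3,-2)
river: ρ → (-2,5,2)
river: ρ → (2,3,-4)
river: ρ → (-4,5,1)
river: ρ → (1,5,-4)
river: ρ → (-4,3,2)
ρ-cycle length = 10 (tail of 0 descent steps not counted)

10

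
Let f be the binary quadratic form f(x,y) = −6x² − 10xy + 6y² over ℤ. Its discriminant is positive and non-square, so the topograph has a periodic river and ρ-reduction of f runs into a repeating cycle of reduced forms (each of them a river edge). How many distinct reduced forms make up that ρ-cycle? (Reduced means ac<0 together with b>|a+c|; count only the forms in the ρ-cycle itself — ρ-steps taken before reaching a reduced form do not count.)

D = 244, ⌊√D⌋ = 15
descent: ρ → (6,10,-6)  [lands on river]
river: ρ → (-6,14,2)
river: ρ → (2,14,-6)
river: ρ → (-6,10,6)
river: ρ → (6,14,-2)
river: ρ → (-2,14,6)
ρ-cycle length = 6 (tail of 1 descent step not counted)

6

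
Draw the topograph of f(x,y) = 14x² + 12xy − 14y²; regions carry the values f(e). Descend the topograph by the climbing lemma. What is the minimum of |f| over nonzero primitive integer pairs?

river: ρ → (-14,16,12)
river: ρ → (12,8,-18)
river: ρ → (-18,28,2)
river: ρ → (2,28,-18)
river: ρ → (-18,8,12)
river: ρ → (12,16,-14)
river: ρ → (-14,12,14)
river: ρ → (14,16,-12)
river: ρ → (-12,8,18)
river: ρ → (18,28,-2)
river: ρ → (-2,28,18)
river: ρ → (18,8,-12)
river: ρ → (-12,16,14)
river: ρ → (14,12,-14)
closes: descent 0, river 14
min |a| on river = 2

2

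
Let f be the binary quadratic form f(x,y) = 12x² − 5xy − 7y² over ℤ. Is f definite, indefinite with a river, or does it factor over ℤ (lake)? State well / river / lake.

D = b²−4ac = (-5)² − 4·12·(-7) = 361
D = 19² is a perfect square ⇒ form factors over ℤ ⇒ lakes

lake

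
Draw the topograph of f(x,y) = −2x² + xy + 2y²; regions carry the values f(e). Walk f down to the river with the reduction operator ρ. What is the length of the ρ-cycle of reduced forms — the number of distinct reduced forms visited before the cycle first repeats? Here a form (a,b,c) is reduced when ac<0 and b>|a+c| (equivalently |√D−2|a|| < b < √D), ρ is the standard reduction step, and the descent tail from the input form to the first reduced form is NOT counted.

D = 17, ⌊√D⌋ = 4
river: ρ → (2,3,-1)
river: ρ → (-1,3,2)
river: ρ → (2,1,-2)
river: ρ → (-2,3,1)
river: ρ → (1,3,-2)
river: ρ → (-2,1,2)
ρ-cycle length = 6 (tail of 0 descent steps not counted)

6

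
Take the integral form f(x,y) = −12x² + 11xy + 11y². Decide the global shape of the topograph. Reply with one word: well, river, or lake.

D = b²−4ac = 11² − 4·(-12)·11 = 649
D > 0 non-square ⇒ indefinite ⇒ periodic river

river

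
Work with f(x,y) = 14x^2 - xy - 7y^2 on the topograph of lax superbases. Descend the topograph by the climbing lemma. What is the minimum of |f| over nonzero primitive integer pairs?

descent: ρ → (-7,15,6)  [lands on river]
river: ρ → (6,9,-13)
river: ρ → (-13,17,2)
river: ρ → (2,19,-4)
river: ρ → (-4,13,14)
river: ρ → (14,15,-3)
river: ρ → (-3,15,14)
river: ρ → (14,13,-4)
river: ρ → (-4,19,2)
river: ρ → (2,17,-13)
river: ρ → (-13,9,6)
river: ρ → (6,15,-7)
river: ρ → (-7,13,8)
river: ρ → (8,19,-1)
river: ρ → (-1,19,8)
river: ρ → (8,13,-7)
closes: descent 1, river 16
min |a| on river = 1

1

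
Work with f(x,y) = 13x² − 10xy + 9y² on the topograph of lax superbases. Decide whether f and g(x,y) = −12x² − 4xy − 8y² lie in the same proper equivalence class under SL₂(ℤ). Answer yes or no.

D₁ = -368, D₂ = -368
f: flip: (13,-10,9)→(9,10,13)
f: translate: b→-8 (≡10 mod 18), so (9,10,13)→(9,-8,12)
f: reduced (well bottom): (9,-8,12) with a≤c, −a<b≤a
g is negative-definite; reduce −g:
−g: flip: (12,4,8)→(8,-4,12)
−g: reduced (well bottom): (8,-4,12) with a≤c, −a<b≤a
flip sign back: reduced form of g is (-8,4,-12)
reduced forms (9, -8, 12) vs (-8, 4, -12) ⇒ inequivalent

no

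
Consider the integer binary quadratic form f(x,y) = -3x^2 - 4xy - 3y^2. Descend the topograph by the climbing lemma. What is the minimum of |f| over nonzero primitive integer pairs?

translate: b→-2 (≡4 mod 6), so (3,4,3)→(3,-2,2)
flip: (3,-2,2)→(2,2,3)
reduced (well bottom): (2,2,3) with a≤c, −a<b≤a
well minimum |f| = |-2| = 2 (negative-definite)

2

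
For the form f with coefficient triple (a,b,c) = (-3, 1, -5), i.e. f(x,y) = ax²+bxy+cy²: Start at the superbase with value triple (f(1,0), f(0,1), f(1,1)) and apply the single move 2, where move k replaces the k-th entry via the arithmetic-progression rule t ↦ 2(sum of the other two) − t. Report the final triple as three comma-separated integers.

start (-3,-5,-7) = (f(1,0),f(0,1),f(1,1))
replace slot 2: 2·((-3)+(-7)) − (-5) = -15 → (-3,-15,-7)

-3,-15,-7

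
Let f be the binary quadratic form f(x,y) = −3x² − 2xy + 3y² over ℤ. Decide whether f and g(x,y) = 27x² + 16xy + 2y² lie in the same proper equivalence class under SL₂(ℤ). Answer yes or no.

D₁ = 40, D₂ = 40
river cycle of f (length 6): (3, 2, -3), (-3, 4, 2), (2, 4, -3), (-3, 2, 3), (3, 4, -2), (-2, 4, 3)
river cycle of g (length 6): (2, 4, -3), (-3, 2, 3), (3, 4, -2), (-2, 4, 3), (3, 2, -3), (-3, 4, 2)
cycles coincide ⇒ equivalent

yes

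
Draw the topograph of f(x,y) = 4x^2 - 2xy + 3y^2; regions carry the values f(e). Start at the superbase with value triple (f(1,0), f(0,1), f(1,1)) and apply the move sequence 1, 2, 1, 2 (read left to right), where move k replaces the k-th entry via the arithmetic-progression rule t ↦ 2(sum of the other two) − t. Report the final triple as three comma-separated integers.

start (4,3,5) = (f(1,0),f(0,1),f(1,1))
replace slot 1: 2·(3+5) − 4 = 12 → (12,3,5)
replace slot 2: 2·(12+5) − 3 = 31 → (12,31,5)
replace slot 1: 2·(31+5) − 12 = 60 → (60,31,5)
replace slot 2: 2·(60+5) − 31 = 99 → (60,99,5)

60,99,5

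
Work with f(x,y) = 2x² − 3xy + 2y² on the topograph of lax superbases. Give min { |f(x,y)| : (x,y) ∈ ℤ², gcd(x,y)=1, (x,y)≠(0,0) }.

translate: b→1 (≡-3 mod 4), so (2,-3,2)→(2,1,1)
flip: (2,1,1)→(1,-1,2)
translate: b→1 (≡-1 mod 2), so (1,-1,2)→(1,1,2)
reduced (well bottom): (1,1,2) with a≤c, −a<b≤a
well minimum = a = 1

1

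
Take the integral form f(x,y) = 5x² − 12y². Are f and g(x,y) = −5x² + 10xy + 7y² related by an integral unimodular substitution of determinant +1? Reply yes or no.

D₁ = 240, D₂ = 240
river cycle of f (length 6): (5, 10, -7), (-7, 4, 8), (8, 12, -3), (-3, 12, 8), (8, 4, -7), (-7, 10, 5)
river cycle of g (length 6): (7, 4, -8), (-8, 12, 3), (3, 12, -8), (-8, 4, 7), (7, 10, -5), (-5, 10, 7)
cycles differ ⇒ inequivalent

no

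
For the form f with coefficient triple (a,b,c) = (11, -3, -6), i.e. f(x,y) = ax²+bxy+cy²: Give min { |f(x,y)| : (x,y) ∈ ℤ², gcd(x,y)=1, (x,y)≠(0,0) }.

descent: ρ → (-6,15,2)  [lands on river]
river: ρ → (2,13,-13)
river: ρ → (-13,13,2)
river: ρ → (2,15,-6)
river: ρ → (-6,9,8)
river: ρ → (8,7,-7)
river: ρ → (-7,7,8)
river: ρ → (8,9,-6)
closes: descent 1, river 8
min |a| on river = 2

2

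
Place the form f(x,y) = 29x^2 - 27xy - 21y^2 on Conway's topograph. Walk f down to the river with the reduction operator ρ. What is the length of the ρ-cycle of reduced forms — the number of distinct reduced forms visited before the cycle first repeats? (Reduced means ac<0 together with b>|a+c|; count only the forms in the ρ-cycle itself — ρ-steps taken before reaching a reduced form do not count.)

D = 3165, ⌊√D⌋ = 56
descent: ρ → (-21,27,29)  [lands on river]
river: ρ → (29,31,-19)
river: ρ → (-19,45,15)
river: ρ → (15,45,-19)
river: ρ → (-19,31,29)
river: ρ → (29,27,-21)
river: ρ → (-21,15,35)
river: ρ → (35,55,-1)
river: ρ → (-1,55,35)
river: ρ → (35,15,-21)
ρ-cycle length = 10 (tail of 1 descent step not counted)

10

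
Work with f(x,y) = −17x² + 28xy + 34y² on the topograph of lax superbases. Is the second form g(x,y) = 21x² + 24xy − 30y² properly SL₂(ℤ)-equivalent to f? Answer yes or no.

D₁ = 3096, D₂ = 3096
river cycle of f (length 10): (34, 40, -11), (-11, 48, 18), (18, 24, -35), (-35, 46, 7), (7, 52, -14), (-14, 32, 37), (37, 42, -9), (-9, 48, 22), (22, 40, -17), (-17, 28, 34)
river cycle of g (length 10): (-30, 36, 15), (15, 54, -3), (-3, 54, 15), (15, 36, -30), (-30, 24, 21), (21, 18, -33), (-33, 48, 6), (6, 48, -33), (-33, 18, 21), (21, 24, -30)
cycles differ ⇒ inequivalent

no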